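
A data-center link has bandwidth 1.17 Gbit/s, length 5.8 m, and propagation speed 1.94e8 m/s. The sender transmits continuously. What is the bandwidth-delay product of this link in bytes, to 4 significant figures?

Propagation delay = 5.8 / 194000000 = 2.98969e-08 s.
BDP = R × t_prop = 1170000000 × 2.98969e-08 = 34.9794 bits.
In bytes: 34.9794/8 = 4.372 bytes.

4.372 bytes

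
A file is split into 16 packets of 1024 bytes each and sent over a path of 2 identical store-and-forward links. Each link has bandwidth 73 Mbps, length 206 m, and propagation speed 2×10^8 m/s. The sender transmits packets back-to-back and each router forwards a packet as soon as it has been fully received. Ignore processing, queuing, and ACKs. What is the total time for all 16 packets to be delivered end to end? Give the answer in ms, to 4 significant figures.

Per-hop transmission t_tx = L/R = 8192/73000000 = 0.112219 ms.
Per-hop propagation t_prop = 206/200000000 = 0.00103 ms.
Pipeline fill: first packet needs 2·t_tx to clear all hops; remaining 15 packets each add one t_tx.
Total = (2+16-1)·t_tx + 2·t_prop = 17·0.112219 + 2·0.00103 = 1.910 ms.

1.910 ms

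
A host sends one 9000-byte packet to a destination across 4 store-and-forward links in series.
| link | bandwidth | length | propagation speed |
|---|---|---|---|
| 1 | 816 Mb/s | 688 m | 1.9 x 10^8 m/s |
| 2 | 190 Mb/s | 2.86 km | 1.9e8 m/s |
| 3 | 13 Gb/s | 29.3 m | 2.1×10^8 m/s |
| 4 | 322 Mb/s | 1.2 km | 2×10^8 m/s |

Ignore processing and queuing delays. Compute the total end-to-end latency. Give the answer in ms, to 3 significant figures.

0.721 ms

L = 9000 × 8 = 72000 bits.
Transmission delays (L/R per hop): 0.0882353, 0.378947, 0.00553846, 0.223602 ms; sum = 0.696324 ms.
Propagation delays (d/s per hop): 0.00362105, 0.0150526, 0.000139524, 0.006 ms; sum = 0.0248132 ms.
End-to-end = 0.721 ms.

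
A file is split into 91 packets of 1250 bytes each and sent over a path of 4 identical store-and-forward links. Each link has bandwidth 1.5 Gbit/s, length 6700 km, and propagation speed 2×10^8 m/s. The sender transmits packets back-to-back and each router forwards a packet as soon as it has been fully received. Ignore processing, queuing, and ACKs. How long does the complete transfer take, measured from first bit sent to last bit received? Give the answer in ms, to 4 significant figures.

134.6 ms

Per-hop transmission t_tx = L/R = 10000/1500000000 = 0.00666667 ms.
Per-hop propagation t_prop = 6700000/200000000 = 33.5 ms.
Pipeline fill: first packet needs 4·t_tx to clear all hops; remaining 90 packets each add one t_tx.
Total = (4+91-1)·t_tx + 4·t_prop = 94·0.00666667 + 4·33.5 = 134.6 ms.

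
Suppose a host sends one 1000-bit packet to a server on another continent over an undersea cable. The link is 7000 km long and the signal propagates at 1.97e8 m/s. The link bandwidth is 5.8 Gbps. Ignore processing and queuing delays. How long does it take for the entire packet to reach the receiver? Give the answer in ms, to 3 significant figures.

Transmission delay = L/R = 1000 / 5800000000 = 0.000172414 ms.
Propagation delay = d/s = 7000000 m / 197000000 m/s = 35.533 ms.
Total = 35.5 ms.

35.5 ms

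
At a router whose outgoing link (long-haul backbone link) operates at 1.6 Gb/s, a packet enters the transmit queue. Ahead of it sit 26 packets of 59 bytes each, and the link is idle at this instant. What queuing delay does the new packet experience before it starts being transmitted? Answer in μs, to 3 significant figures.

7.67 μs

Each queued packet: L/R = 472/1600000000 = 0.295 μs.
26 queued → 7.67 μs.
Queuing delay = 7.67 μs.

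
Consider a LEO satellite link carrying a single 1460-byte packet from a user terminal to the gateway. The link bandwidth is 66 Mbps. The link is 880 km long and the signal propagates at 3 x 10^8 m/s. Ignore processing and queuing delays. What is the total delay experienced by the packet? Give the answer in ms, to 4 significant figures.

L = 1460 × 8 = 11680 bits.
Transmission delay = L/R = 11680 / 66000000 = 0.17697 ms.
Propagation delay = d/s = 880000 m / 300000000 m/s = 2.93333 ms.
Total = 3.110 ms.

3.110 ms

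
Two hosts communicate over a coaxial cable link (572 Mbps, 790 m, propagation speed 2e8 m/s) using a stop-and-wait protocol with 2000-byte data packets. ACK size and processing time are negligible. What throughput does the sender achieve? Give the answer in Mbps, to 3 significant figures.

446 Mbps

t_tx = L/R = 16000/572000000 = 2.7972e-05 s.
t_prop = 790/200000000 = 3.95e-06 s; RTT = 7.9e-06 s.
Cycle = t_tx + RTT = 3.5872e-05 s.
Throughput = L / cycle = 16000 / 3.5872e-05 = 446 Mbps.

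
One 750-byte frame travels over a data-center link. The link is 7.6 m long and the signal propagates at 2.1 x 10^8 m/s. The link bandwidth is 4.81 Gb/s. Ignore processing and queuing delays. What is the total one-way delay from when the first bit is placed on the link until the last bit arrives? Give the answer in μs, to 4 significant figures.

1.284 μs

L = 750 × 8 = 6000 bits.
Transmission delay = L/R = 6000 / 4810000000 = 1.2474 μs.
Propagation delay = d/s = 7.6 m / 210000000 m/s = 0.0361905 μs.
Total = 1.284 μs.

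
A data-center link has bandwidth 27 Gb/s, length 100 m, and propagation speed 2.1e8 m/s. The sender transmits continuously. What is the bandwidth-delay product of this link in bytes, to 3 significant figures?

1610 bytes

Propagation delay = 100 / 210000000 = 4.7619e-07 s.
BDP = R × t_prop = 27000000000 × 4.7619e-07 = 12857.1 bits.
In bytes: 12857.1/8 = 1610 bytes.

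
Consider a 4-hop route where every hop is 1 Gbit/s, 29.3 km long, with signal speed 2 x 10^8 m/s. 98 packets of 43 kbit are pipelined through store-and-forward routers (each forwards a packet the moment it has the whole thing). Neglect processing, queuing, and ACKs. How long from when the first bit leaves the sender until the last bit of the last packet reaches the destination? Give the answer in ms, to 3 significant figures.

Per-hop transmission t_tx = L/R = 43000/1000000000 = 0.043 ms.
Per-hop propagation t_prop = 29300/200000000 = 0.1465 ms.
Pipeline fill: first packet needs 4·t_tx to clear all hops; remaining 97 packets each add one t_tx.
Total = (4+98-1)·t_tx + 4·t_prop = 101·0.043 + 4·0.1465 = 4.93 ms.

4.93 ms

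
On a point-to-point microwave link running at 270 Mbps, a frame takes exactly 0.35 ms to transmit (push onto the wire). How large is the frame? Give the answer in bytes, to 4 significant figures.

11810 bytes

L = R × t_tx = 270000000 b/s × 0.00035 s = 94500 bits.
In bytes: 94500 / 8 = 11810 bytes.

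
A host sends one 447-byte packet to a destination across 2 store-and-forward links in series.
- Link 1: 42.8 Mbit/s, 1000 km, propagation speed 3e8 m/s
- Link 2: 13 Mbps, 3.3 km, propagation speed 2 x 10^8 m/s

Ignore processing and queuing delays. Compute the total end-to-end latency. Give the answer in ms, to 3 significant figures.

L = 447 × 8 = 3576 bits.
Transmission delays (L/R per hop): 0.0835514, 0.275077 ms; sum = 0.358628 ms.
Propagation delays (d/s per hop): 3.33333, 0.0165 ms; sum = 3.34983 ms.
End-to-end = 3.71 ms.

3.71 ms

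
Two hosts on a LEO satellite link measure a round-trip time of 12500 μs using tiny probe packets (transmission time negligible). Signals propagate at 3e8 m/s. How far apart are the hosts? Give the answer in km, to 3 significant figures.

One-way propagation = RTT/2 = 6250 μs.
d = s × t = 300000000 × 0.00625 = 1880 km.

1880 km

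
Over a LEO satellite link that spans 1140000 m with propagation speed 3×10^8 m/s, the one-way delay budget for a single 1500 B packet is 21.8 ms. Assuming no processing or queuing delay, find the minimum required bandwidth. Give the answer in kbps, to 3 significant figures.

667 kbps

L = 12000 bits.
Propagation delay = 1140000 / 300000000 = 3.8 ms.
Transmission budget = 21.8 − 3.8 = 18 ms.
R ≥ L / t_tx = 12000 bits / 0.018 s = 667 kbps.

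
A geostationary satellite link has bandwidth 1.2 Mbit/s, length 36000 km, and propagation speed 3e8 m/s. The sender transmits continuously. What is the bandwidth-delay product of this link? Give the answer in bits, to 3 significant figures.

144000 bits

Propagation delay = 36000000 / 300000000 = 0.12 s.
BDP = R × t_prop = 1200000 × 0.12 = 144000 bits.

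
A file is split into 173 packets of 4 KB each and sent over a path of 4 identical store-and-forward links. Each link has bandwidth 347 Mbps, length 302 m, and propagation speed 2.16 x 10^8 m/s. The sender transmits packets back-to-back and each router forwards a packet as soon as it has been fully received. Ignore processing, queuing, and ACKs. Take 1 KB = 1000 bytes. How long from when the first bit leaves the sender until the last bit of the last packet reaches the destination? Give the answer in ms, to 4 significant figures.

16.24 ms

Per-hop transmission t_tx = L/R = 32000/347000000 = 0.092219 ms.
Per-hop propagation t_prop = 302/216000000 = 0.00139815 ms.
Pipeline fill: first packet needs 4·t_tx to clear all hops; remaining 172 packets each add one t_tx.
Total = (4+173-1)·t_tx + 4·t_prop = 176·0.092219 + 4·0.00139815 = 16.24 ms.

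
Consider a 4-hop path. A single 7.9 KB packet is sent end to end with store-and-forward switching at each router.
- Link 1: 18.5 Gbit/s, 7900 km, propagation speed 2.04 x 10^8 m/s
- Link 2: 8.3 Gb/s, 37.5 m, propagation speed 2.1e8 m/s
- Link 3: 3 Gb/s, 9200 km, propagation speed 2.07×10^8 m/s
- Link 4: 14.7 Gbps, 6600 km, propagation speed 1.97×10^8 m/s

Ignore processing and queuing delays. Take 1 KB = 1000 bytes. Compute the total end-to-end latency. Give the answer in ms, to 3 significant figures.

L = 63200 bits.
Transmission delays (L/R per hop): 0.00341622, 0.00761446, 0.0210667, 0.00429932 ms; sum = 0.0363967 ms.
Propagation delays (d/s per hop): 38.7255, 0.000178571, 44.4444, 33.5025 ms; sum = 116.673 ms.
End-to-end = 117 ms.

117 ms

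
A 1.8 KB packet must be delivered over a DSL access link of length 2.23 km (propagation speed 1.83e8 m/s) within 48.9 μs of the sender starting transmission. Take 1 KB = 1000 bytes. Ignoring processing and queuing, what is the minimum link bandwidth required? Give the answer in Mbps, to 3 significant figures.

L = 14400 bits.
Propagation delay = 2230 / 183000000 = 12.1858 μs.
Transmission budget = 48.9 − 12.1858 = 36.7142 μs.
R ≥ L / t_tx = 14400 bits / 3.67142e-05 s = 392 Mbps.

392 Mbps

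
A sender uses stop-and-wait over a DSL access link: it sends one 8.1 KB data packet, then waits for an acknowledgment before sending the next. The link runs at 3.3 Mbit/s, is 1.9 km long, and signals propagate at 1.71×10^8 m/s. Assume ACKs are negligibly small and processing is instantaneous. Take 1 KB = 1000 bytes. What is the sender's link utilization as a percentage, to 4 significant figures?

99.89 %

t_tx = L/R = 64800/3300000 = 0.0196364 s.
t_prop = 1900/171000000 = 1.11111e-05 s; RTT = 2.22222e-05 s.
Cycle = t_tx + RTT = 0.0196586 s.
Utilization = t_tx / cycle = 0.0196364/0.0196586 = 99.89 %.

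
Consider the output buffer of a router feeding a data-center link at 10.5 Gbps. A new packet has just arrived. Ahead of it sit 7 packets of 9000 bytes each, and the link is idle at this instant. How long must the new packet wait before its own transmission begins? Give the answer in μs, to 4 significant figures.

48.00 μs

Each queued packet: L/R = 72000/10500000000 = 6.85714 μs.
7 queued → 48 μs.
Queuing delay = 48.00 μs.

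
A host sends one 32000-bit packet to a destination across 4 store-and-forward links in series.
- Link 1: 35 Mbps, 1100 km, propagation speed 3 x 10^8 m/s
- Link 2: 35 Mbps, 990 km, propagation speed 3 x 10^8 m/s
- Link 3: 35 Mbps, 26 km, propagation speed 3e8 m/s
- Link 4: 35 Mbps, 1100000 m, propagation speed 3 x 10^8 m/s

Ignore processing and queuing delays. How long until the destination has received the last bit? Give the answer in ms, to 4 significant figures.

14.38 ms

Transmission delay per hop = L/R = 32000/35000000 = 0.914286 ms; 4 hops → 3.65714 ms.
Propagation delays (d/s per hop): 3.66667, 3.3, 0.0866667, 3.66667 ms; sum = 10.72 ms.
End-to-end = 14.38 ms.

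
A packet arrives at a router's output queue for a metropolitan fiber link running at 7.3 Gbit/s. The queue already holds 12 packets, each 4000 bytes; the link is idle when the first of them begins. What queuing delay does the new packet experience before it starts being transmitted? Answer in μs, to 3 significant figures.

52.6 μs

Each queued packet: L/R = 32000/7300000000 = 4.38356 μs.
12 queued → 52.6027 μs.
Queuing delay = 52.6 μs.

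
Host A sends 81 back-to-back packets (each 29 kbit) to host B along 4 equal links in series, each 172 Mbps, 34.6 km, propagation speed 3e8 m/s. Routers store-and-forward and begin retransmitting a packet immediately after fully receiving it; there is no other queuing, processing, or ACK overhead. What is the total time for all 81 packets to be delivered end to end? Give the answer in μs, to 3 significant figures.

14600 μs

Per-hop transmission t_tx = L/R = 29000/172000000 = 168.605 μs.
Per-hop propagation t_prop = 34600/300000000 = 115.333 μs.
Pipeline fill: first packet needs 4·t_tx to clear all hops; remaining 80 packets each add one t_tx.
Total = (4+81-1)·t_tx + 4·t_prop = 84·168.605 + 4·115.333 = 14600 μs.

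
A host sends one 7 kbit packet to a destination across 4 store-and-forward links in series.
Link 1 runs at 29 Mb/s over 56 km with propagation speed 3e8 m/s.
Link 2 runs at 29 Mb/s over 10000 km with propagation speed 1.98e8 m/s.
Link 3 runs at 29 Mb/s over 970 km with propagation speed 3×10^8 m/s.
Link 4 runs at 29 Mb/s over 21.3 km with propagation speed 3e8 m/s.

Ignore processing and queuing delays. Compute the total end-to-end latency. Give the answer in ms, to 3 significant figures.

55.0 ms

L = 7000 bits.
Transmission delay per hop = L/R = 7000/29000000 = 0.241379 ms; 4 hops → 0.965517 ms.
Propagation delays (d/s per hop): 0.186667, 50.5051, 3.23333, 0.071 ms; sum = 53.9961 ms.
End-to-end = 55.0 ms.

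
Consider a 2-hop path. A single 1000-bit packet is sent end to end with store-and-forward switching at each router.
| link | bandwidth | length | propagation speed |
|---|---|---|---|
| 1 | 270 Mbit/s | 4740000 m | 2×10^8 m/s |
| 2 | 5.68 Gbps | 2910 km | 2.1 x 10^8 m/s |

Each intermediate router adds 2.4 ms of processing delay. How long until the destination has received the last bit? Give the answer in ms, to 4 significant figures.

39.96 ms

Transmission delays (L/R per hop): 0.0037037, 0.000176056 ms; sum = 0.00387976 ms.
Propagation delays (d/s per hop): 23.7, 13.8571 ms; sum = 37.5571 ms.
Processing at 1 router(s): 1 × 2.4 ms = 2.4 ms.
End-to-end = 39.96 ms.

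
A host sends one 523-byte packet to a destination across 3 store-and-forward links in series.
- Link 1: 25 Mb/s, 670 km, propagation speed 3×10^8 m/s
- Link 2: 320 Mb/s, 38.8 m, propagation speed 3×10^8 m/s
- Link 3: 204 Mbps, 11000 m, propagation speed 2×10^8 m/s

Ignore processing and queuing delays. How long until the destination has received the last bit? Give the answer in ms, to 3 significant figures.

2.49 ms

L = 523 × 8 = 4184 bits.
Transmission delays (L/R per hop): 0.16736, 0.013075, 0.0205098 ms; sum = 0.200945 ms.
Propagation delays (d/s per hop): 2.23333, 0.000129333, 0.055 ms; sum = 2.28846 ms.
End-to-end = 2.49 ms.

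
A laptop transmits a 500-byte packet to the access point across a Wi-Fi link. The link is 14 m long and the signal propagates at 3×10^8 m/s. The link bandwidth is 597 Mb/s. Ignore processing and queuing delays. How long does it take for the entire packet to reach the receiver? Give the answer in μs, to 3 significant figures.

L = 500 × 8 = 4000 bits.
Transmission delay = L/R = 4000 / 597000000 = 6.70017 μs.
Propagation delay = d/s = 14 m / 300000000 m/s = 0.0466667 μs.
Total = 6.75 μs.

6.75 μs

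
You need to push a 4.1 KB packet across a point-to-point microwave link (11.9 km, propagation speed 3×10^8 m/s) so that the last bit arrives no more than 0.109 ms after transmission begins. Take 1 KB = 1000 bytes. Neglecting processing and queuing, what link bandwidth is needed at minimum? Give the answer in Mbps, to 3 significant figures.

473 Mbps

L = 32800 bits.
Propagation delay = 11900 / 300000000 = 0.0396667 ms.
Transmission budget = 0.109 − 0.0396667 = 0.0693333 ms.
R ≥ L / t_tx = 32800 bits / 6.93333e-05 s = 473 Mbps.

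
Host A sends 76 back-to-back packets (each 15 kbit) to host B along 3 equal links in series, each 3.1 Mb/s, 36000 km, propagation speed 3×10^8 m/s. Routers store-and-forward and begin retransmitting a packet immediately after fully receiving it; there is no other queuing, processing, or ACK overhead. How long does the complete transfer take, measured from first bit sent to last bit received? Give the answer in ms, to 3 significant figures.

Per-hop transmission t_tx = L/R = 15000/3100000 = 4.83871 ms.
Per-hop propagation t_prop = 36000000/300000000 = 120 ms.
Pipeline fill: first packet needs 3·t_tx to clear all hops; remaining 75 packets each add one t_tx.
Total = (3+76-1)·t_tx + 3·t_prop = 78·4.83871 + 3·120 = 737 ms.

737 ms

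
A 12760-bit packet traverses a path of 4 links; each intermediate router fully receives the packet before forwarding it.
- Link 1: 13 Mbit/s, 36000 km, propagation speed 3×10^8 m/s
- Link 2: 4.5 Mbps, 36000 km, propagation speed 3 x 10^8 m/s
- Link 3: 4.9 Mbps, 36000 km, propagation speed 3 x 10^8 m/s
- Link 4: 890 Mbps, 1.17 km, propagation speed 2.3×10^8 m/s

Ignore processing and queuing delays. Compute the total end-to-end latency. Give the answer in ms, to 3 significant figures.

Transmission delays (L/R per hop): 0.981538, 2.83556, 2.60408, 0.0143371 ms; sum = 6.43551 ms.
Propagation delays (d/s per hop): 120, 120, 120, 0.00508696 ms; sum = 360.005 ms.
End-to-end = 366 ms.

366 ms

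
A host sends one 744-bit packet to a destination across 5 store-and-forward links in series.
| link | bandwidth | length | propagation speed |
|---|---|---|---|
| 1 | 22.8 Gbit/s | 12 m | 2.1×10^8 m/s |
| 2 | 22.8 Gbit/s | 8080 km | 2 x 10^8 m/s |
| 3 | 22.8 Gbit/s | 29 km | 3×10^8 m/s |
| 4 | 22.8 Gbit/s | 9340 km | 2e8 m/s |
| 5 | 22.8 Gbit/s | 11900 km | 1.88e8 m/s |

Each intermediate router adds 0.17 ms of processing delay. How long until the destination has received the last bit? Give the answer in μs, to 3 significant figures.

151000 μs

Transmission delay per hop = L/R = 744/22800000000 = 0.0326316 μs; 5 hops → 0.163158 μs.
Propagation delays (d/s per hop): 0.0571429, 40400, 96.6667, 46700, 63297.9 μs; sum = 150495 μs.
Processing at 4 router(s): 4 × 0.17 ms = 680 μs.
End-to-end = 151000 μs.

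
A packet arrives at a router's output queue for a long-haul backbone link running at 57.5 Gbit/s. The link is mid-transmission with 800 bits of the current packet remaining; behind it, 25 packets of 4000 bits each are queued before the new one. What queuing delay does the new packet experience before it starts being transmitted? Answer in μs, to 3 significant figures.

Each queued packet: L/R = 4000/57500000000 = 0.0695652 μs.
25 queued → 1.73913 μs.
Plus remaining 800 bits of current packet: 0.013913 μs.
Queuing delay = 1.75 μs.

1.75 μs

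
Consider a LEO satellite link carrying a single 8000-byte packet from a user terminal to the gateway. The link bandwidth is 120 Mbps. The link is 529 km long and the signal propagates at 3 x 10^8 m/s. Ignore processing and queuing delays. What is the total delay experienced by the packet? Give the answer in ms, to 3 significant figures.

L = 8000 × 8 = 64000 bits.
Transmission delay = L/R = 64000 / 120000000 = 0.533333 ms.
Propagation delay = d/s = 529000 m / 300000000 m/s = 1.76333 ms.
Total = 2.30 ms.

2.30 ms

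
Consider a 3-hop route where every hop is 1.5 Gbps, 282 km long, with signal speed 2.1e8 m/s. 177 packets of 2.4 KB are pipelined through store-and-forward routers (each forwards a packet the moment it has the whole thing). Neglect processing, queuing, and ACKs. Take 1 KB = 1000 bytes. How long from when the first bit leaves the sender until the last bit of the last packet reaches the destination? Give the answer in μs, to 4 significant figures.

Per-hop transmission t_tx = L/R = 19200/1500000000 = 12.8 μs.
Per-hop propagation t_prop = 282000/210000000 = 1342.86 μs.
Pipeline fill: first packet needs 3·t_tx to clear all hops; remaining 176 packets each add one t_tx.
Total = (3+177-1)·t_tx + 3·t_prop = 179·12.8 + 3·1342.86 = 6320 μs.

6320 μs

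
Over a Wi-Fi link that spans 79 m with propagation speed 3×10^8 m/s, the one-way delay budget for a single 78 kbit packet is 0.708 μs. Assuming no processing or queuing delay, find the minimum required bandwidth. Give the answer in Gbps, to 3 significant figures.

175 Gbps

Propagation delay = 79 / 300000000 = 0.263333 μs.
Transmission budget = 0.708 − 0.263333 = 0.444667 μs.
R ≥ L / t_tx = 78000 bits / 4.44667e-07 s = 175 Gbps.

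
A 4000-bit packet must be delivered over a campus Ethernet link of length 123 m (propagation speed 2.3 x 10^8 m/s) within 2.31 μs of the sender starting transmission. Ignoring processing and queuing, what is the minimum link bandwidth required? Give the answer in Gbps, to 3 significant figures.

Propagation delay = 123 / 2.3e+08 = 0.534783 μs.
Transmission budget = 2.31 − 0.534783 = 1.77522 μs.
R ≥ L / t_tx = 4000 bits / 1.77522e-06 s = 2.25 Gbps.

2.25 Gbps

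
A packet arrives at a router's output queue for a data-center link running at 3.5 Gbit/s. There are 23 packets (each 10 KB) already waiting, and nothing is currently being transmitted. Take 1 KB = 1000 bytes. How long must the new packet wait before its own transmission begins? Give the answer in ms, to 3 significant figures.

0.526 ms

Each queued packet: L/R = 80000/3500000000 = 0.0228571 ms.
23 queued → 0.525714 ms.
Queuing delay = 0.526 ms.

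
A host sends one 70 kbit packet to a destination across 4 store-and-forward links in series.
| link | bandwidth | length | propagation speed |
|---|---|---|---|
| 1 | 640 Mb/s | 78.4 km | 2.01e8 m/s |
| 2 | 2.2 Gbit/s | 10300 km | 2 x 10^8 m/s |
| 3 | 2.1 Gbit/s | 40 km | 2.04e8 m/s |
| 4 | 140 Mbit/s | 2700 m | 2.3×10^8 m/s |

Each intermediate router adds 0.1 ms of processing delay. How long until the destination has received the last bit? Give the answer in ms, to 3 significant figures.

53.1 ms

L = 70000 bits.
Transmission delays (L/R per hop): 0.109375, 0.0318182, 0.0333333, 0.5 ms; sum = 0.674527 ms.
Propagation delays (d/s per hop): 0.39005, 51.5, 0.196078, 0.0117391 ms; sum = 52.0979 ms.
Processing at 3 router(s): 3 × 0.1 ms = 0.3 ms.
End-to-end = 53.1 ms.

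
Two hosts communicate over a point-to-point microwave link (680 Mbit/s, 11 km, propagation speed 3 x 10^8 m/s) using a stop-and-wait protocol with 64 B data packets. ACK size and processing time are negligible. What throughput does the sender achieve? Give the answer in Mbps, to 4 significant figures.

6.911 Mbps

t_tx = L/R = 512/680000000 = 7.52941e-07 s.
t_prop = 11000/300000000 = 3.66667e-05 s; RTT = 7.33333e-05 s.
Cycle = t_tx + RTT = 7.40863e-05 s.
Throughput = L / cycle = 512 / 7.40863e-05 = 6.911 Mbps.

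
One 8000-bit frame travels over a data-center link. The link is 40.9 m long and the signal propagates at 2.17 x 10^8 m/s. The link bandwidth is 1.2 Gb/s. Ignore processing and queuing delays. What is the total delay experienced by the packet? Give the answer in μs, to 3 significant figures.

Transmission delay = L/R = 8000 / 1200000000 = 6.66667 μs.
Propagation delay = d/s = 40.9 m / 217000000 m/s = 0.188479 μs.
Total = 6.86 μs.

6.86 μs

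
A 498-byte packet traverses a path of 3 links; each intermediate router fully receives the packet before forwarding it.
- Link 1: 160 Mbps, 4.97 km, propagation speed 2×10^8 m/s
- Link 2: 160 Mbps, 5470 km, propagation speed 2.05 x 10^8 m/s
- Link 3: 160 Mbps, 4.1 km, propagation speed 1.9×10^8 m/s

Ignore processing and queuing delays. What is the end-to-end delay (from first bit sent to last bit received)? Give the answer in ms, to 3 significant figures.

26.8 ms

L = 498 × 8 = 3984 bits.
Transmission delay per hop = L/R = 3984/160000000 = 0.0249 ms; 3 hops → 0.0747 ms.
Propagation delays (d/s per hop): 0.02485, 26.6829, 0.0215789 ms; sum = 26.7294 ms.
End-to-end = 26.8 ms.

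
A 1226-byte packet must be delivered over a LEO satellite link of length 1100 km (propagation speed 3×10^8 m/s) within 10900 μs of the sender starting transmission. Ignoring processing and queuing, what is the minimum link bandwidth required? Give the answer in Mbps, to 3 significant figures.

L = 9808 bits.
Propagation delay = 1100000 / 300000000 = 3666.67 μs.
Transmission budget = 10900 − 3666.67 = 7233.33 μs.
R ≥ L / t_tx = 9808 bits / 0.00723333 s = 1.36 Mbps.

1.36 Mbps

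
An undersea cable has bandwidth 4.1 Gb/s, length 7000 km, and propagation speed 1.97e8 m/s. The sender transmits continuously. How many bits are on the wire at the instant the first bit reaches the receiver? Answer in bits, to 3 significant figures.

146000000 bits

Propagation delay = 7000000 / 197000000 = 0.035533 s.
BDP = R × t_prop = 4.1e+09 × 0.035533 = 145685000 bits.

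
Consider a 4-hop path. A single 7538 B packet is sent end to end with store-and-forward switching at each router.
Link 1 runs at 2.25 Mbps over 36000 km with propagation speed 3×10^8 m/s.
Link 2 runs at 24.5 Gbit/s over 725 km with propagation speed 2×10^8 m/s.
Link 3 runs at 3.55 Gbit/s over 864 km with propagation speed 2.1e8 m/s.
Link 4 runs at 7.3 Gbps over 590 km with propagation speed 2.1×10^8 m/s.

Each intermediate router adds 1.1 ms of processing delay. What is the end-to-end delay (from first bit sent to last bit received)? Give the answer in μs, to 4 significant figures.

160700 μs

L = 7538 × 8 = 60304 bits.
Transmission delays (L/R per hop): 26801.8, 2.46139, 16.987, 8.26082 μs; sum = 26829.5 μs.
Propagation delays (d/s per hop): 120000, 3625, 4114.29, 2809.52 μs; sum = 130549 μs.
Processing at 3 router(s): 3 × 1.1 ms = 3300 μs.
End-to-end = 160700 μs.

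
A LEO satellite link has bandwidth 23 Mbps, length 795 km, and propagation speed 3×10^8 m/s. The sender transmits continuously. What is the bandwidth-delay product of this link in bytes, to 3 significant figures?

Propagation delay = 795000 / 300000000 = 0.00265 s.
BDP = R × t_prop = 23000000 × 0.00265 = 60950 bits.
In bytes: 60950/8 = 7620 bytes.

7620 bytes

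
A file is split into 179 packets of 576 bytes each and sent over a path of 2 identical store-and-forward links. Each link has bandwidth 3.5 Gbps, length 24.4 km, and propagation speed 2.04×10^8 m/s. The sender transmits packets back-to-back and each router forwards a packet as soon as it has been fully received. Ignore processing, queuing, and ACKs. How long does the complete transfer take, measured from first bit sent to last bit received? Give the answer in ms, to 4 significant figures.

Per-hop transmission t_tx = L/R = 4608/3500000000 = 0.00131657 ms.
Per-hop propagation t_prop = 24400/204000000 = 0.119608 ms.
Pipeline fill: first packet needs 2·t_tx to clear all hops; remaining 178 packets each add one t_tx.
Total = (2+179-1)·t_tx + 2·t_prop = 180·0.00131657 + 2·0.119608 = 0.4762 ms.

0.4762 ms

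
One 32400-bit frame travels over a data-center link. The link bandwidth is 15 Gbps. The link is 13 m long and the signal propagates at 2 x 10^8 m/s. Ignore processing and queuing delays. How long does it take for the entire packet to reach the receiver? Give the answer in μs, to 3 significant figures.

Transmission delay = L/R = 32400 / 15000000000 = 2.16 μs.
Propagation delay = d/s = 13 m / 200000000 m/s = 0.065 μs.
Total = 2.23 μs.

2.23 μs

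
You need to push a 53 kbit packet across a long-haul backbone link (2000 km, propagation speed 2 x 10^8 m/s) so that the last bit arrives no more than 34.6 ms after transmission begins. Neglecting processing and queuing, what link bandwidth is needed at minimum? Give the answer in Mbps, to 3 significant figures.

Propagation delay = 2000000 / 200000000 = 10 ms.
Transmission budget = 34.6 − 10 = 24.6 ms.
R ≥ L / t_tx = 53000 bits / 0.0246 s = 2.15 Mbps.

2.15 Mbps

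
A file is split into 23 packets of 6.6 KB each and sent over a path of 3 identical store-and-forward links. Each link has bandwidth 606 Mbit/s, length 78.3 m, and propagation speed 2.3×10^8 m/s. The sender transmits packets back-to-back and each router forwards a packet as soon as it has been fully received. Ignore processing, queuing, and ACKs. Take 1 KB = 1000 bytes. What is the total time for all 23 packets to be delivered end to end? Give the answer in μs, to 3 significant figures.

2180 μs

Per-hop transmission t_tx = L/R = 52800/606000000 = 87.1287 μs.
Per-hop propagation t_prop = 78.3/2.3e+08 = 0.340435 μs.
Pipeline fill: first packet needs 3·t_tx to clear all hops; remaining 22 packets each add one t_tx.
Total = (3+23-1)·t_tx + 3·t_prop = 25·87.1287 + 3·0.340435 = 2180 μs.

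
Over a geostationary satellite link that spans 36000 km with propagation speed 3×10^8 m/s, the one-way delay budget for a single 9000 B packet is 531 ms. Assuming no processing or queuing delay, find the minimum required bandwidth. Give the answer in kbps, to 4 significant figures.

175.2 kbps

L = 72000 bits.
Propagation delay = 36000000 / 300000000 = 120 ms.
Transmission budget = 531 − 120 = 411 ms.
R ≥ L / t_tx = 72000 bits / 0.411 s = 175.2 kbps.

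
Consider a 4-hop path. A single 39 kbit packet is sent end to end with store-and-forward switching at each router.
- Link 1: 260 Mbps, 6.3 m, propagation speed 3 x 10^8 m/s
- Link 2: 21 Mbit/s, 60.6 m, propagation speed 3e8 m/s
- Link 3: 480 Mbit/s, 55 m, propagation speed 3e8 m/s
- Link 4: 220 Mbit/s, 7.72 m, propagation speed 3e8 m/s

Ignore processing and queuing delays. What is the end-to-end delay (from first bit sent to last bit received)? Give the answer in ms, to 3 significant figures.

L = 39000 bits.
Transmission delays (L/R per hop): 0.15, 1.85714, 0.08125, 0.177273 ms; sum = 2.26567 ms.
Propagation delays (d/s per hop): 2.1e-05, 0.000202, 0.000183333, 2.57333e-05 ms; sum = 0.000432067 ms.
End-to-end = 2.27 ms.

2.27 ms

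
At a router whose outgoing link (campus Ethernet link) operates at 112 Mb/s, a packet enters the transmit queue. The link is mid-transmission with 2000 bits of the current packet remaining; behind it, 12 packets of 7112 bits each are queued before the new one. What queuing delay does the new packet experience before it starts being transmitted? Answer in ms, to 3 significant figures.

0.780 ms

Each queued packet: L/R = 7112/112000000 = 0.0635 ms.
12 queued → 0.762 ms.
Plus remaining 2000 bits of current packet: 0.0178571 ms.
Queuing delay = 0.780 ms.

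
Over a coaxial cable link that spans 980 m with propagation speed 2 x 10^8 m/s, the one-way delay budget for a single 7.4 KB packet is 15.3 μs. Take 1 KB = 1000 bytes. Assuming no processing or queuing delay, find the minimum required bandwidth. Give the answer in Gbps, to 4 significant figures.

L = 59200 bits.
Propagation delay = 980 / 200000000 = 4.9 μs.
Transmission budget = 15.3 − 4.9 = 10.4 μs.
R ≥ L / t_tx = 59200 bits / 1.04e-05 s = 5.692 Gbps.

5.692 Gbps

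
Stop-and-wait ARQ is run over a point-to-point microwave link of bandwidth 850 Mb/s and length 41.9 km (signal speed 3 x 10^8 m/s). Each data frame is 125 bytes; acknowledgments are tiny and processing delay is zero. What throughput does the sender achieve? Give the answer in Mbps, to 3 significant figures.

t_tx = L/R = 1000/850000000 = 1.17647e-06 s.
t_prop = 41900/300000000 = 0.000139667 s; RTT = 0.000279333 s.
Cycle = t_tx + RTT = 0.00028051 s.
Throughput = L / cycle = 1000 / 0.00028051 = 3.56 Mbps.

3.56 Mbps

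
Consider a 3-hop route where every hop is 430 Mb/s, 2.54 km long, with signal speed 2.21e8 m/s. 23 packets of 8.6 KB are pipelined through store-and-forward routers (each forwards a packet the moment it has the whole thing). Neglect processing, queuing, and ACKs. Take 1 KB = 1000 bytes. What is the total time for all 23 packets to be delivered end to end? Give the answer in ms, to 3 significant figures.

4.03 ms

Per-hop transmission t_tx = L/R = 68800/430000000 = 0.16 ms.
Per-hop propagation t_prop = 2540/221000000 = 0.0114932 ms.
Pipeline fill: first packet needs 3·t_tx to clear all hops; remaining 22 packets each add one t_tx.
Total = (3+23-1)·t_tx + 3·t_prop = 25·0.16 + 3·0.0114932 = 4.03 ms.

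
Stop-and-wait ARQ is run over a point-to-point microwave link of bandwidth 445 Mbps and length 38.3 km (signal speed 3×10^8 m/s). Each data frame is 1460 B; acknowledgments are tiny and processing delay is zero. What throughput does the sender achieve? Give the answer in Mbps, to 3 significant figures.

41.5 Mbps

t_tx = L/R = 11680/445000000 = 2.62472e-05 s.
t_prop = 38300/300000000 = 0.000127667 s; RTT = 0.000255333 s.
Cycle = t_tx + RTT = 0.000281581 s.
Throughput = L / cycle = 11680 / 0.000281581 = 41.5 Mbps.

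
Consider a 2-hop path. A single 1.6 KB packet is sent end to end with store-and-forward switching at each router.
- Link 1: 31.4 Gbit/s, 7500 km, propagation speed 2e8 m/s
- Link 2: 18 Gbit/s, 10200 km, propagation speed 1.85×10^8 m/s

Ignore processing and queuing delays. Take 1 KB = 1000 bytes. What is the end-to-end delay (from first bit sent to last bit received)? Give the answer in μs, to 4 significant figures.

L = 12800 bits.
Transmission delays (L/R per hop): 0.407643, 0.711111 μs; sum = 1.11875 μs.
Propagation delays (d/s per hop): 37500, 55135.1 μs; sum = 92635.1 μs.
End-to-end = 92640 μs.

92640 μs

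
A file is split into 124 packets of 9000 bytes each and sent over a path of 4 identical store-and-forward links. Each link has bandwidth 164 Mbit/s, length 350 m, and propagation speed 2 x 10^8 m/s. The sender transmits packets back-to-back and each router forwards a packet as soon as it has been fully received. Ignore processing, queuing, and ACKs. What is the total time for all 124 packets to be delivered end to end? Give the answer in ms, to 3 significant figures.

55.8 ms

Per-hop transmission t_tx = L/R = 72000/164000000 = 0.439024 ms.
Per-hop propagation t_prop = 350/200000000 = 0.00175 ms.
Pipeline fill: first packet needs 4·t_tx to clear all hops; remaining 123 packets each add one t_tx.
Total = (4+124-1)·t_tx + 4·t_prop = 127·0.439024 + 4·0.00175 = 55.8 ms.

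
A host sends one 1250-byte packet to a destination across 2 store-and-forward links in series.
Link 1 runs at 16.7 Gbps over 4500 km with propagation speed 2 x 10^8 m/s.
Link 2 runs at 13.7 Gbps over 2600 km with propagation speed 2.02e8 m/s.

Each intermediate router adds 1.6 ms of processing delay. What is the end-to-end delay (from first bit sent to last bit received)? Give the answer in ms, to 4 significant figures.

36.97 ms

L = 1250 × 8 = 10000 bits.
Transmission delays (L/R per hop): 0.000598802, 0.000729927 ms; sum = 0.00132873 ms.
Propagation delays (d/s per hop): 22.5, 12.8713 ms; sum = 35.3713 ms.
Processing at 1 router(s): 1 × 1.6 ms = 1.6 ms.
End-to-end = 36.97 ms.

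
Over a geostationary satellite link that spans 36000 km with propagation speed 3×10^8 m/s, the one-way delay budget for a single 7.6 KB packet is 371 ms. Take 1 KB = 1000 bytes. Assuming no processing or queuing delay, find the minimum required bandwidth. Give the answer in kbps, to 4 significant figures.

L = 60800 bits.
Propagation delay = 36000000 / 300000000 = 120 ms.
Transmission budget = 371 − 120 = 251 ms.
R ≥ L / t_tx = 60800 bits / 0.251 s = 242.2 kbps.

242.2 kbps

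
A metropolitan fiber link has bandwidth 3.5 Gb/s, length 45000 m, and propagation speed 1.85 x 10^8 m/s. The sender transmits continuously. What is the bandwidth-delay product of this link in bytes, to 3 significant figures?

106000 bytes

Propagation delay = 45000 / 185000000 = 0.000243243 s.
BDP = R × t_prop = 3500000000 × 0.000243243 = 851351 bits.
In bytes: 851351/8 = 106000 bytes.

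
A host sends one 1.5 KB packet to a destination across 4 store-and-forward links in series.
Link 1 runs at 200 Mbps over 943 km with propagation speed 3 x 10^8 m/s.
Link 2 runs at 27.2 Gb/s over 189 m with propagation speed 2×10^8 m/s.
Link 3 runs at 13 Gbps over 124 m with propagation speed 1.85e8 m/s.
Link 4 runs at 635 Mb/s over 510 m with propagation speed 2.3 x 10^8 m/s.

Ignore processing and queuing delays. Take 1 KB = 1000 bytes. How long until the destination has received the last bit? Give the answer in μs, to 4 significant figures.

3227 μs

L = 12000 bits.
Transmission delays (L/R per hop): 60, 0.441176, 0.923077, 18.8976 μs; sum = 80.2619 μs.
Propagation delays (d/s per hop): 3143.33, 0.945, 0.67027, 2.21739 μs; sum = 3147.17 μs.
End-to-end = 3227 μs.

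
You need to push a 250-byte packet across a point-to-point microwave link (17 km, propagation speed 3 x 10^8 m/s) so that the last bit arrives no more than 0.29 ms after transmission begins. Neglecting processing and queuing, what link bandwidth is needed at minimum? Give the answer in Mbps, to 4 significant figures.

8.571 Mbps

L = 2000 bits.
Propagation delay = 17000 / 300000000 = 0.0566667 ms.
Transmission budget = 0.29 − 0.0566667 = 0.233333 ms.
R ≥ L / t_tx = 2000 bits / 0.000233333 s = 8.571 Mbps.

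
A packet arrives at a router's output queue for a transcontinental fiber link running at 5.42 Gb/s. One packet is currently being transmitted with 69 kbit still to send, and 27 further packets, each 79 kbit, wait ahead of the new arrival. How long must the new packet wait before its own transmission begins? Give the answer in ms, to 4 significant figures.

Each queued packet: L/R = 79000/5420000000 = 0.0145756 ms.
27 queued → 0.393542 ms.
Plus remaining 69000 bits of current packet: 0.0127306 ms.
Queuing delay = 0.4063 ms.

0.4063 ms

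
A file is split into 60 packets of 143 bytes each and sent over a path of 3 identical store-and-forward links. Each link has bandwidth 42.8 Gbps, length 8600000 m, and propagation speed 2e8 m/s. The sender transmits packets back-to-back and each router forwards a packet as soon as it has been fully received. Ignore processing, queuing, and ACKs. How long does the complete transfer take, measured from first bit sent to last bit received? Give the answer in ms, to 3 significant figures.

129 ms

Per-hop transmission t_tx = L/R = 1144/42800000000 = 2.6729e-05 ms.
Per-hop propagation t_prop = 8600000/200000000 = 43 ms.
Pipeline fill: first packet needs 3·t_tx to clear all hops; remaining 59 packets each add one t_tx.
Total = (3+60-1)·t_tx + 3·t_prop = 62·2.6729e-05 + 3·43 = 129 ms.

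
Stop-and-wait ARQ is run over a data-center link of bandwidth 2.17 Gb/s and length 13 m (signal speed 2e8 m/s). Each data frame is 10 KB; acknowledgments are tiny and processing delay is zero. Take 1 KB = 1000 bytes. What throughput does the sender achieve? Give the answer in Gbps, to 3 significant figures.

t_tx = L/R = 80000/2170000000 = 3.68664e-05 s.
t_prop = 13/200000000 = 6.5e-08 s; RTT = 1.3e-07 s.
Cycle = t_tx + RTT = 3.69964e-05 s.
Throughput = L / cycle = 80000 / 3.69964e-05 = 2.16 Gbps.

2.16 Gbps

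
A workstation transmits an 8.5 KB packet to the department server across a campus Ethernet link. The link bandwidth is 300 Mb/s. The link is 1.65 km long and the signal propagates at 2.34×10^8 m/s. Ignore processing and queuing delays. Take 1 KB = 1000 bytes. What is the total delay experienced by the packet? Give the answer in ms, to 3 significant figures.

0.234 ms

L = 68000 bits.
Transmission delay = L/R = 68000 / 300000000 = 0.226667 ms.
Propagation delay = d/s = 1650 m / 234000000 m/s = 0.00705128 ms.
Total = 0.234 ms.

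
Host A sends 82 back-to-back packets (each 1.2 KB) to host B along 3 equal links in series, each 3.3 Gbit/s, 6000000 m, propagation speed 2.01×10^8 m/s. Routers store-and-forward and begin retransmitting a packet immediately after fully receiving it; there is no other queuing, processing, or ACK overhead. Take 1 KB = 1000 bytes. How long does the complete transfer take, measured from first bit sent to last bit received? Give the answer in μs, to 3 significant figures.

89800 μs

Per-hop transmission t_tx = L/R = 9600/3300000000 = 2.90909 μs.
Per-hop propagation t_prop = 6000000/2.01e+08 = 29850.7 μs.
Pipeline fill: first packet needs 3·t_tx to clear all hops; remaining 81 packets each add one t_tx.
Total = (3+82-1)·t_tx + 3·t_prop = 84·2.90909 + 3·29850.7 = 89800 μs.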